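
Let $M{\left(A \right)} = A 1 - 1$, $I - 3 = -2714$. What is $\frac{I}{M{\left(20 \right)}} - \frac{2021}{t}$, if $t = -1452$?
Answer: $- \frac{3897973}{27588} \approx -141.29$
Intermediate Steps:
$I = -2711$ ($I = 3 - 2714 = -2711$)
$M{\left(A \right)} = -1 + A$ ($M{\left(A \right)} = A - 1 = -1 + A$)
$\frac{I}{M{\left(20 \right)}} - \frac{2021}{t} = - \frac{2711}{-1 + 20} - \frac{2021}{-1452} = - \frac{2711}{19} - - \frac{2021}{1452} = \left(-2711\right) \frac{1}{19} + \frac{2021}{1452} = - \frac{2711}{19} + \frac{2021}{1452} = - \frac{3897973}{27588}$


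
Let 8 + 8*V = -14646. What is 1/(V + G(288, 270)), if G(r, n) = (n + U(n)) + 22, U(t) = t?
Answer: -4/5079 ≈ -0.00078756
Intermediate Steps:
V = -7327/4 (V = -1 + (⅛)*(-14646) = -1 - 7323/4 = -7327/4 ≈ -1831.8)
G(r, n) = 22 + 2*n (G(r, n) = (n + n) + 22 = 2*n + 22 = 22 + 2*n)
1/(V + G(288, 270)) = 1/(-7327/4 + (22 + 2*270)) = 1/(-7327/4 + (22 + 540)) = 1/(-7327/4 + 562) = 1/(-5079/4) = -4/5079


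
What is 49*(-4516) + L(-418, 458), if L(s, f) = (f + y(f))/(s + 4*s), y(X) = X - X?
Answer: -231242009/1045 ≈ -2.2128e+5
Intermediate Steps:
y(X) = 0
L(s, f) = f/(5*s) (L(s, f) = (f + 0)/(s + 4*s) = f/((5*s)) = f*(1/(5*s)) = f/(5*s))
49*(-4516) + L(-418, 458) = 49*(-4516) + (1/5)*458/(-418) = -221284 + (1/5)*458*(-1/418) = -221284 - 229/1045 = -231242009/1045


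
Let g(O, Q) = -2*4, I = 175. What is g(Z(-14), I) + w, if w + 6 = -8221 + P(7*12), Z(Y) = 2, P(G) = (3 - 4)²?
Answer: -8234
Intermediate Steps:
P(G) = 1 (P(G) = (-1)² = 1)
w = -8226 (w = -6 + (-8221 + 1) = -6 - 8220 = -8226)
g(O, Q) = -8
g(Z(-14), I) + w = -8 - 8226 = -8234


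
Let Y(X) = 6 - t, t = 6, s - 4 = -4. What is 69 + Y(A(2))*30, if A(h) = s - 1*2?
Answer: 69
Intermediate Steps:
s = 0 (s = 4 - 4 = 0)
A(h) = -2 (A(h) = 0 - 1*2 = 0 - 2 = -2)
Y(X) = 0 (Y(X) = 6 - 1*6 = 6 - 6 = 0)
69 + Y(A(2))*30 = 69 + 0*30 = 69 + 0 = 69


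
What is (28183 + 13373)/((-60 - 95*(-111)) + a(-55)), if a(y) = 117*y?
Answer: 6926/675 ≈ 10.261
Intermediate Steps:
(28183 + 13373)/((-60 - 95*(-111)) + a(-55)) = (28183 + 13373)/((-60 - 95*(-111)) + 117*(-55)) = 41556/((-60 + 10545) - 6435) = 41556/(10485 - 6435) = 41556/4050 = 41556*(1/4050) = 6926/675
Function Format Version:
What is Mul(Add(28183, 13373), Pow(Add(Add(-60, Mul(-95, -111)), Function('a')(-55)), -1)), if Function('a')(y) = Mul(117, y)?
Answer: Rational(6926, 675) ≈ 10.261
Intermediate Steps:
Mul(Add(28183, 13373), Pow(Add(Add(-60, Mul(-95, -111)), Function('a')(-55)), -1)) = Mul(Add(28183, 13373), Pow(Add(Add(-60, Mul(-95, -111)), Mul(117, -55)), -1)) = Mul(41556, Pow(Add(Add(-60, 10545), -6435), -1)) = Mul(41556, Pow(Add(10485, -6435), -1)) = Mul(41556, Pow(4050, -1)) = Mul(41556, Rational(1, 4050)) = Rational(6926, 675)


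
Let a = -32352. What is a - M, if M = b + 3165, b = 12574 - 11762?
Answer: -36329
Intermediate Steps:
b = 812
M = 3977 (M = 812 + 3165 = 3977)
a - M = -32352 - 1*3977 = -32352 - 3977 = -36329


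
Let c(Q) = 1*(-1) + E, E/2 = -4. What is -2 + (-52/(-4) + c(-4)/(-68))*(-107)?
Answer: -95687/68 ≈ -1407.2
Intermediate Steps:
E = -8 (E = 2*(-4) = -8)
c(Q) = -9 (c(Q) = 1*(-1) - 8 = -1 - 8 = -9)
-2 + (-52/(-4) + c(-4)/(-68))*(-107) = -2 + (-52/(-4) - 9/(-68))*(-107) = -2 + (-52*(-¼) - 9*(-1/68))*(-107) = -2 + (13 + 9/68)*(-107) = -2 + (893/68)*(-107) = -2 - 95551/68 = -95687/68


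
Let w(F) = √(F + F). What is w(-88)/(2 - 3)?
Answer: -4*I*√11 ≈ -13.266*I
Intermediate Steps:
w(F) = √2*√F (w(F) = √(2*F) = √2*√F)
w(-88)/(2 - 3) = (√2*√(-88))/(2 - 3) = (√2*(2*I*√22))/(-1) = -4*I*√11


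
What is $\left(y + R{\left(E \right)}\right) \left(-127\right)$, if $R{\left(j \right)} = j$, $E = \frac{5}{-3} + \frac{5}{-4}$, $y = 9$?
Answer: $- \frac{9271}{12} \approx -772.58$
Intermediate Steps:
$E = - \frac{35}{12}$ ($E = 5 \left(- \frac{1}{3}\right) + 5 \left(- \frac{1}{4}\right) = - \frac{5}{3} - \frac{5}{4} = - \frac{35}{12} \approx -2.9167$)
$\left(y + R{\left(E \right)}\right) \left(-127\right) = \left(9 - \frac{35}{12}\right) \left(-127\right) = \frac{73}{12} \left(-127\right) = - \frac{9271}{12}$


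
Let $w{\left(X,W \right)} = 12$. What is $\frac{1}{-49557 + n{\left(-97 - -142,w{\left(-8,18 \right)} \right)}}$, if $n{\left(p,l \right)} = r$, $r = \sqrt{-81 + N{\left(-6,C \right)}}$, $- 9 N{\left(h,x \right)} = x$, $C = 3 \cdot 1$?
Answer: $- \frac{148671}{7367688991} - \frac{2 i \sqrt{183}}{7367688991} \approx -2.0179 \cdot 10^{-5} - 3.6722 \cdot 10^{-9} i$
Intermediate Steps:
$C = 3$
$N{\left(h,x \right)} = - \frac{x}{9}$
$r = \frac{2 i \sqrt{183}}{3}$ ($r = \sqrt{-81 - \frac{1}{3}} = \sqrt{- \frac{244}{3}} = \frac{2 i \sqrt{183}}{3} \approx 9.0185 i$)
$n{\left(p,l \right)} = \frac{2 i \sqrt{183}}{3}$
$\frac{1}{-49557 + n{\left(-97 - -142,w{\left(-8,18 \right)} \right)}} = \frac{1}{-49557 + \frac{2 i \sqrt{183}}{3}}$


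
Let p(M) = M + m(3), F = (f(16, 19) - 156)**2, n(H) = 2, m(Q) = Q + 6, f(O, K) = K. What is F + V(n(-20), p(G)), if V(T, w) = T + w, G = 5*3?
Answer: 18795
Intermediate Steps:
m(Q) = 6 + Q
F = 18769 (F = (19 - 156)**2 = (-137)**2 = 18769)
G = 15
p(M) = 9 + M (p(M) = M + (6 + 3) = M + 9 = 9 + M)
F + V(n(-20), p(G)) = 18769 + (2 + (9 + 15)) = 18769 + (2 + 24) = 18769 + 26 = 18795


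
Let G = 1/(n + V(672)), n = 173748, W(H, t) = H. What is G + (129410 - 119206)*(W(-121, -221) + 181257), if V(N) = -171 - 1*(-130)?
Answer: 321064688115009/173707 ≈ 1.8483e+9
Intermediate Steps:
V(N) = -41 (V(N) = -171 + 130 = -41)
G = 1/173707 (G = 1/(173748 - 41) = 1/173707 ≈ 5.7568e-6)
G + (129410 - 119206)*(W(-121, -221) + 181257) = 1/173707 + (129410 - 119206)*(-121 + 181257) = 1/173707 + 10204*181136 = 1/173707 + 1848311744 = 321064688115009/173707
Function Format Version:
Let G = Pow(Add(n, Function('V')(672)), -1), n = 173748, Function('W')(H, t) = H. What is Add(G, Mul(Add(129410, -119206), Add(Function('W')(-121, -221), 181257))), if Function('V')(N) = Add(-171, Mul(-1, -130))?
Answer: Rational(321064688115009, 173707) ≈ 1.8483e+9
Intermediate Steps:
Function('V')(N) = -41 (Function('V')(N) = Add(-171, 130) = -41)
G = Rational(1, 173707) (G = Pow(Add(173748, -41), -1) = Pow(173707, -1) = Rational(1, 173707) ≈ 5.7568e-6)
Add(G, Mul(Add(129410, -119206), Add(Function('W')(-121, -221), 181257))) = Add(Rational(1, 173707), Mul(Add(129410, -119206), Add(-121, 181257))) = Add(Rational(1, 173707), Mul(10204, 181136)) = Add(Rational(1, 173707), 1848311744) = Rational(321064688115009, 173707)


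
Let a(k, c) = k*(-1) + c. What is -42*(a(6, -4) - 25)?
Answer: 1470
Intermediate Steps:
a(k, c) = c - k (a(k, c) = -k + c = c - k)
-42*(a(6, -4) - 25) = -42*((-4 - 1*6) - 25) = -42*((-4 - 6) - 25) = -42*(-10 - 25) = -42*(-35) = 1470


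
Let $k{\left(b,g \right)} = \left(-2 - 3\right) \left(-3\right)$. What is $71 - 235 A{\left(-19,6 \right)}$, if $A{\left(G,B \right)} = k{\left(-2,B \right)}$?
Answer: $-3454$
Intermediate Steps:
$k{\left(b,g \right)} = 15$ ($k{\left(b,g \right)} = \left(-5\right) \left(-3\right) = 15$)
$A{\left(G,B \right)} = 15$
$71 - 235 A{\left(-19,6 \right)} = 71 - 3525 = -3454$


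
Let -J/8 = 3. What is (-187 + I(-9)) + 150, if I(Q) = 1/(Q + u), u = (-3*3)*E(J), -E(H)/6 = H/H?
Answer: -1664/45 ≈ -36.978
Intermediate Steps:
J = -24 (J = -8*3 = -24)
E(H) = -6 (E(H) = -6*H/H = -6*1 = -6)
u = 54 (u = -3*3*(-6) = -9*(-6) = 54)
I(Q) = 1/(54 + Q) (I(Q) = 1/(Q + 54) = 1/(54 + Q))
(-187 + I(-9)) + 150 = (-187 + 1/(54 - 9)) + 150 = (-187 + 1/45) + 150 = -8414/45 + 150 = -1664/45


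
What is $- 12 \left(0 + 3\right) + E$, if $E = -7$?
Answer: $-43$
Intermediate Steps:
$- 12 \left(0 + 3\right) + E = - 12 \left(0 + 3\right) - 7 = \left(-12\right) 3 - 7 = -36 - 7 = -43$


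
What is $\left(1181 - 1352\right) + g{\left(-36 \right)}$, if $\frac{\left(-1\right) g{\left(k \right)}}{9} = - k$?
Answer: $-495$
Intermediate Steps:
$g{\left(k \right)} = 9 k$ ($g{\left(k \right)} = - 9 \left(- k\right) = 9 k$)
$\left(1181 - 1352\right) + g{\left(-36 \right)} = \left(1181 - 1352\right) + 9 \left(-36\right) = -171 - 324 = -495$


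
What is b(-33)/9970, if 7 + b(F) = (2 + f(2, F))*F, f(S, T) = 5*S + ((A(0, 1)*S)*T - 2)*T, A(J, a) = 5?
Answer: -361951/9970 ≈ -36.304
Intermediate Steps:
f(S, T) = 5*S + T*(-2 + 5*S*T) (f(S, T) = 5*S + ((5*S)*T - 2)*T = 5*S + (5*S*T - 2)*T = 5*S + (-2 + 5*S*T)*T = 5*S + T*(-2 + 5*S*T))
b(F) = -7 + F*(12 - 2*F + 10*F²) (b(F) = -7 + (2 + (-2*F + 5*2 + 5*2*F²))*F = -7 + (2 + (-2*F + 10 + 10*F²))*F = -7 + (2 + (10 - 2*F + 10*F²))*F = -7 + (12 - 2*F + 10*F²)*F = -7 + F*(12 - 2*F + 10*F²))
b(-33)/9970 = (-7 - 2*(-33)² + 10*(-33)³ + 12*(-33))/9970 = (-7 - 2*1089 + 10*(-35937) - 396)*(1/9970) = (-7 - 2178 - 359370 - 396)*(1/9970) = -361951*1/9970 = -361951/9970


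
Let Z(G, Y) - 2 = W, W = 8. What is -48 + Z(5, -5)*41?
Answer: 362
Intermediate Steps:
Z(G, Y) = 10 (Z(G, Y) = 2 + 8 = 10)
-48 + Z(5, -5)*41 = -48 + 10*41 = -48 + 410 = 362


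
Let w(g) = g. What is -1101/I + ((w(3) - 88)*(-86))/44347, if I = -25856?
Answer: 237833407/1146636032 ≈ 0.20742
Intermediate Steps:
-1101/I + ((w(3) - 88)*(-86))/44347 = -1101/(-25856) + ((3 - 88)*(-86))/44347 = -1101*(-1/25856) - 85*(-86)*(1/44347) = 1101/25856 + 7310*(1/44347) = 1101/25856 + 7310/44347 = 237833407/1146636032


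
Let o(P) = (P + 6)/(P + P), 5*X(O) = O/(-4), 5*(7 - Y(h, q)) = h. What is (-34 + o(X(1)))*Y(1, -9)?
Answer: -3179/5 ≈ -635.80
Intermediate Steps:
Y(h, q) = 7 - h/5
X(O) = -O/20 (X(O) = (O/(-4))/5 = (O*(-1/4))/5 = (-O/4)/5 = -O/20)
o(P) = (6 + P)/(2*P) (o(P) = (6 + P)/((2*P)) = (6 + P)*(1/(2*P)) = (6 + P)/(2*P))
(-34 + o(X(1)))*Y(1, -9) = (-34 + (6 - 1/20*1)/(2*((-1/20*1))))*(7 - 1/5*1) = (-34 + (6 - 1/20)/(2*(-1/20)))*(7 - 1/5) = (-34 + (1/2)*(-20)*(119/20))*(34/5) = (-34 - 119/2)*(34/5) = -187/2*34/5 = -3179/5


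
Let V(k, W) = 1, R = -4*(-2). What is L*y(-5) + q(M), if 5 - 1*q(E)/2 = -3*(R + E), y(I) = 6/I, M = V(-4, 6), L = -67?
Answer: 722/5 ≈ 144.40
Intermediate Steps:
R = 8
M = 1
q(E) = 58 + 6*E (q(E) = 10 - (-6)*(8 + E) = 10 - 2*(-24 - 3*E) = 10 + (48 + 6*E) = 58 + 6*E)
L*y(-5) + q(M) = -402/(-5) + (58 + 6*1) = -402*(-1)/5 + (58 + 6) = -67*(-6/5) + 64 = 402/5 + 64 = 722/5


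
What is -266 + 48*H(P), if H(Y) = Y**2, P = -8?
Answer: 2806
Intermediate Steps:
-266 + 48*H(P) = -266 + 48*(-8)**2 = -266 + 48*64 = -266 + 3072 = 2806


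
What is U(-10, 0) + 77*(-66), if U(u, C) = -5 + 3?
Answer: -5084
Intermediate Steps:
U(u, C) = -2
U(-10, 0) + 77*(-66) = -2 + 77*(-66) = -2 - 5082 = -5084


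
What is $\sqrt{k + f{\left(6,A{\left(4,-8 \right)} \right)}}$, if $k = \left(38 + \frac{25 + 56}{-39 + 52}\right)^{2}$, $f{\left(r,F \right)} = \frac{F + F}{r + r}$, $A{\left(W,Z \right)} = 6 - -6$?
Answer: $\frac{\sqrt{330963}}{13} \approx 44.253$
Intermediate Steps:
$A{\left(W,Z \right)} = 12$ ($A{\left(W,Z \right)} = 6 + 6 = 12$)
$f{\left(r,F \right)} = \frac{F}{r}$ ($f{\left(r,F \right)} = \frac{2 F}{2 r} = 2 F \frac{1}{2 r} = \frac{F}{r}$)
$k = \frac{330625}{169}$ ($k = \left(38 + \frac{81}{13}\right)^{2} = \left(\frac{575}{13}\right)^{2} = \frac{330625}{169} \approx 1956.4$)
$\sqrt{k + f{\left(6,A{\left(4,-8 \right)} \right)}} = \sqrt{\frac{330625}{169} + \frac{12}{6}} = \sqrt{\frac{330625}{169} + 12 \cdot \frac{1}{6}} = \sqrt{\frac{330625}{169} + 2} = \sqrt{\frac{330963}{169}} = \frac{\sqrt{330963}}{13}$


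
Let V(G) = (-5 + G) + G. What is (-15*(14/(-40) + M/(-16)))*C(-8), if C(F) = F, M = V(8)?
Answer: -249/2 ≈ -124.50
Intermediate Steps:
V(G) = -5 + 2*G
M = 11 (M = -5 + 2*8 = -5 + 16 = 11)
(-15*(14/(-40) + M/(-16)))*C(-8) = -15*(14/(-40) + 11/(-16))*(-8) = -15*(14*(-1/40) + 11*(-1/16))*(-8) = -15*(-7/20 - 11/16)*(-8) = -15*(-83/80)*(-8) = (249/16)*(-8) = -249/2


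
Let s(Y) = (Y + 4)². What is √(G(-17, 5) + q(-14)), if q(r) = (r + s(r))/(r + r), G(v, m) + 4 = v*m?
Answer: I*√18046/14 ≈ 9.5954*I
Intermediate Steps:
G(v, m) = -4 + m*v (G(v, m) = -4 + v*m = -4 + m*v)
s(Y) = (4 + Y)²
q(r) = (r + (4 + r)²)/(2*r) (q(r) = (r + (4 + r)²)/(r + r) = (r + (4 + r)²)/((2*r)) = (r + (4 + r)²)*(1/(2*r)) = (r + (4 + r)²)/(2*r))
√(G(-17, 5) + q(-14)) = √((-4 + 5*(-17)) + (½)*(-14 + (4 - 14)²)/(-14)) = √((-4 - 85) + (½)*(-1/14)*(-14 + (-10)²)) = √(-89 + (½)*(-1/14)*(-14 + 100)) = √(-89 + (½)*(-1/14)*86) = √(-89 - 43/14) = √(-1289/14) = I*√18046/14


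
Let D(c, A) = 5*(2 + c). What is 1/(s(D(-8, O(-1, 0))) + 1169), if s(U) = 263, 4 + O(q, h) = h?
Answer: 1/1432 ≈ 0.00069832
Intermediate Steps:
O(q, h) = -4 + h
D(c, A) = 10 + 5*c
1/(s(D(-8, O(-1, 0))) + 1169) = 1/(263 + 1169) = 1/1432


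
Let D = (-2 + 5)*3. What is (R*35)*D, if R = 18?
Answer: 5670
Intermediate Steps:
D = 9 (D = 3*3 = 9)
(R*35)*D = (18*35)*9 = 630*9 = 5670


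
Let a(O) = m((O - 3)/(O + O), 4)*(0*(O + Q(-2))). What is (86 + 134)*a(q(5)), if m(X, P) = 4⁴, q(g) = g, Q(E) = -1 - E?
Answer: 0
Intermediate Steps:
m(X, P) = 256
a(O) = 0 (a(O) = 256*(0*(O + (-1 - 1*(-2)))) = 256*(0*(O + (-1 + 2))) = 256*(0*(O + 1)) = 256*(0*(1 + O)) = 256*0 = 0)
(86 + 134)*a(q(5)) = (86 + 134)*0 = 220*0 = 0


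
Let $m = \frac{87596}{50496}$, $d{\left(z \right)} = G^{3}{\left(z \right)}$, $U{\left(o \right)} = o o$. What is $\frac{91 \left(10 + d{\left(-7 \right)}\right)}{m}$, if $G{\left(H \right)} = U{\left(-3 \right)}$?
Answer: $\frac{848951376}{21899} \approx 38767.0$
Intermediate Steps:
$U{\left(o \right)} = o^{2}$
$G{\left(H \right)} = 9$ ($G{\left(H \right)} = \left(-3\right)^{2} = 9$)
$d{\left(z \right)} = 729$ ($d{\left(z \right)} = 9^{3} = 729$)
$m = \frac{21899}{12624}$ ($m = 87596 \cdot \frac{1}{50496} = \frac{21899}{12624} \approx 1.7347$)
$\frac{91 \left(10 + d{\left(-7 \right)}\right)}{m} = \frac{91 \left(10 + 729\right)}{\frac{21899}{12624}} = 91 \cdot 739 \cdot \frac{12624}{21899} = 67249 \cdot \frac{12624}{21899} = \frac{848951376}{21899}$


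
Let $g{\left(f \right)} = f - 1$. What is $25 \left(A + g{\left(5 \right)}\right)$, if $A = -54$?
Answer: $-1250$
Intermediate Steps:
$g{\left(f \right)} = -1 + f$ ($g{\left(f \right)} = f - 1 = -1 + f$)
$25 \left(A + g{\left(5 \right)}\right) = 25 \left(-54 + \left(-1 + 5\right)\right) = 25 \left(-54 + 4\right) = 25 \left(-50\right) = -1250$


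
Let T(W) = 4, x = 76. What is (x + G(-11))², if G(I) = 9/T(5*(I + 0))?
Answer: 97969/16 ≈ 6123.1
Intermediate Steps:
G(I) = 9/4
(x + G(-11))² = (76 + 9/4)² = (313/4)² = 97969/16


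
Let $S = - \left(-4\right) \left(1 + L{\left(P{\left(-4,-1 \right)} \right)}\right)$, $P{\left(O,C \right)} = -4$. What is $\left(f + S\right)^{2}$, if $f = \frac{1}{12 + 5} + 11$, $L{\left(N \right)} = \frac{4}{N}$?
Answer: $\frac{35344}{289} \approx 122.3$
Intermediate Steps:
$S = 0$ ($S = - \left(-4\right) \left(1 + \frac{4}{-4}\right) = - \left(-4\right) \left(1 + 4 \left(- \frac{1}{4}\right)\right) = - \left(-4\right) \left(1 - 1\right) = - \left(-4\right) 0 = \left(-1\right) 0 = 0$)
$f = \frac{188}{17}$ ($f = \frac{1}{17} + 11 = \frac{188}{17} \approx 11.059$)
$\left(f + S\right)^{2} = \left(\frac{188}{17} + 0\right)^{2} = \left(\frac{188}{17}\right)^{2} = \frac{35344}{289}$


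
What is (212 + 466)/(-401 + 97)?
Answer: -339/152 ≈ -2.2303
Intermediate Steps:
(212 + 466)/(-401 + 97) = 678/(-304) = 678*(-1/304) = -339/152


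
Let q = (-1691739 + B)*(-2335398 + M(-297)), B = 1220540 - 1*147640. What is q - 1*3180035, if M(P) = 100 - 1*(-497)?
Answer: 1444862736004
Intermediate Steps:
M(P) = 597 (M(P) = 100 + 497 = 597)
B = 1072900 (B = 1220540 - 147640 = 1072900)
q = 1444865916039 (q = (-1691739 + 1072900)*(-2335398 + 597) = -618839*(-2334801) = 1444865916039)
q - 1*3180035 = 1444865916039 - 1*3180035 = 1444865916039 - 3180035 = 1444862736004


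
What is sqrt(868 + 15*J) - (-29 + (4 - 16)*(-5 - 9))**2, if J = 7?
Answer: -19321 + sqrt(973) ≈ -19290.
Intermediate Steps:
sqrt(868 + 15*J) - (-29 + (4 - 16)*(-5 - 9))**2 = sqrt(868 + 15*7) - (-29 + (4 - 16)*(-5 - 9))**2 = sqrt(868 + 105) - (-29 - 12*(-14))**2 = sqrt(973) - (-29 + 168)**2 = sqrt(973) - 1*139**2 = sqrt(973) - 1*19321 = sqrt(973) - 19321 = -19321 + sqrt(973)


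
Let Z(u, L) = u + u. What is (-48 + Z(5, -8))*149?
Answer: -5662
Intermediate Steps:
Z(u, L) = 2*u
(-48 + Z(5, -8))*149 = (-48 + 2*5)*149 = (-48 + 10)*149 = -38*149 = -5662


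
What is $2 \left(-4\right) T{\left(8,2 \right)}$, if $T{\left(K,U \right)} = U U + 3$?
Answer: $-56$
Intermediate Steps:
$T{\left(K,U \right)} = 3 + U^{2}$ ($T{\left(K,U \right)} = U^{2} + 3 = 3 + U^{2}$)
$2 \left(-4\right) T{\left(8,2 \right)} = 2 \left(-4\right) \left(3 + 2^{2}\right) = - 8 \left(3 + 4\right) = \left(-8\right) 7 = -56$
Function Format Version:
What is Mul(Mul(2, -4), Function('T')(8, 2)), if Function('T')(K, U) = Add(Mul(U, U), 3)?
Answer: -56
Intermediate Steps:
Function('T')(K, U) = Add(3, Pow(U, 2)) (Function('T')(K, U) = Add(Pow(U, 2), 3) = Add(3, Pow(U, 2)))
Mul(Mul(2, -4), Function('T')(8, 2)) = Mul(Mul(2, -4), Add(3, Pow(2, 2))) = Mul(-8, Add(3, 4)) = Mul(-8, 7) = -56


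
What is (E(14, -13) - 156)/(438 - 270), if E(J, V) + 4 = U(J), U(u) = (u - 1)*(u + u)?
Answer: 17/14 ≈ 1.2143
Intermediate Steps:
U(u) = 2*u*(-1 + u) (U(u) = (-1 + u)*(2*u) = 2*u*(-1 + u))
E(J, V) = -4 + 2*J*(-1 + J)
(E(14, -13) - 156)/(438 - 270) = ((-4 + 2*14*(-1 + 14)) - 156)/(438 - 270) = ((-4 + 2*14*13) - 156)/168 = ((-4 + 364) - 156)*(1/168) = (360 - 156)*(1/168) = 204*(1/168) = 17/14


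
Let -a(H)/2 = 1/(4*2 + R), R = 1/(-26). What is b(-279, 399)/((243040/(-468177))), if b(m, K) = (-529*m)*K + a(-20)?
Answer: -1902356621137249/16769760 ≈ -1.1344e+8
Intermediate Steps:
R = -1/26 ≈ -0.038462
a(H) = -52/207 (a(H) = -2/(4*2 - 1/26) = -2/(8 - 1/26) = -2/207/26 = -2*26/207 = -52/207)
b(m, K) = -52/207 - 529*K*m (b(m, K) = (-529*m)*K - 52/207 = -529*K*m - 52/207 = -52/207 - 529*K*m)
b(-279, 399)/((243040/(-468177))) = (-52/207 - 529*399*(-279))/((243040/(-468177))) = (-52/207 + 58888809)/((243040*(-1/468177))) = 12189983411/(207*(-243040/468177)) = (12189983411/207)*(-468177/243040) = -1902356621137249/16769760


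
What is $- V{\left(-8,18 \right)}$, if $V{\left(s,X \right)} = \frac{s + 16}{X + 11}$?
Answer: $- \frac{8}{29} \approx -0.27586$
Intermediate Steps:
$V{\left(s,X \right)} = \frac{16 + s}{11 + X}$
$- V{\left(-8,18 \right)} = - \frac{16 - 8}{11 + 18} = - \frac{8}{29}$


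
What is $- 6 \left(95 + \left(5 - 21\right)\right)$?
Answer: $-474$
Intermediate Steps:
$- 6 \left(95 + \left(5 - 21\right)\right) = - 6 \left(95 - 16\right) = \left(-6\right) 79 = -474$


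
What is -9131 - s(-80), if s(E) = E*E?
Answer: -15531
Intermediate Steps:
s(E) = E**2
-9131 - s(-80) = -9131 - 1*(-80)**2 = -9131 - 1*6400 = -9131 - 6400 = -15531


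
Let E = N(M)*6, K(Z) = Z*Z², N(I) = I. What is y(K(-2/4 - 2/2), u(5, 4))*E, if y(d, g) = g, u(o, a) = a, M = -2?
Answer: -48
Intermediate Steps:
K(Z) = Z³
E = -12 (E = -2*6 = -12)
y(K(-2/4 - 2/2), u(5, 4))*E = 4*(-12) = -48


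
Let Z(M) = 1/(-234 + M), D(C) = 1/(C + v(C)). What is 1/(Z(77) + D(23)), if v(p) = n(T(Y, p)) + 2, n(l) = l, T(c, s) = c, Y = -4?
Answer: 3297/136 ≈ 24.243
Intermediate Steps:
v(p) = -2 (v(p) = -4 + 2 = -2)
D(C) = 1/(-2 + C) (D(C) = 1/(C - 2) = 1/(-2 + C))
1/(Z(77) + D(23)) = 1/(1/(-234 + 77) + 1/(-2 + 23)) = 1/(1/(-157) + 1/21) = 1/(-1/157 + 1/21) = 1/(136/3297) = 3297/136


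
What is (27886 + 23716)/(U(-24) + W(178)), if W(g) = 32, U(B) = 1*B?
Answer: 25801/4 ≈ 6450.3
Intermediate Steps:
U(B) = B
(27886 + 23716)/(U(-24) + W(178)) = (27886 + 23716)/(-24 + 32) = 51602/8 = 51602*(⅛) = 25801/4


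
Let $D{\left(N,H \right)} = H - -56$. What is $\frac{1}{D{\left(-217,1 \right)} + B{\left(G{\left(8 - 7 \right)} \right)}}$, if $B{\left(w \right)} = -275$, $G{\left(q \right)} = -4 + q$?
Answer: $- \frac{1}{218} \approx -0.0045872$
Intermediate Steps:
$D{\left(N,H \right)} = 56 + H$ ($D{\left(N,H \right)} = H + 56 = 56 + H$)
$\frac{1}{D{\left(-217,1 \right)} + B{\left(G{\left(8 - 7 \right)} \right)}} = \frac{1}{\left(56 + 1\right) - 275} = \frac{1}{57 - 275} = \frac{1}{-218} = - \frac{1}{218}$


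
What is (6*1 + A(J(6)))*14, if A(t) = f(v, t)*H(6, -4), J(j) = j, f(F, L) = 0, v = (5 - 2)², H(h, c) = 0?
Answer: 84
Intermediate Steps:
v = 9 (v = 3² = 9)
A(t) = 0 (A(t) = 0*0 = 0)
(6*1 + A(J(6)))*14 = (6*1 + 0)*14 = (6 + 0)*14 = 6*14 = 84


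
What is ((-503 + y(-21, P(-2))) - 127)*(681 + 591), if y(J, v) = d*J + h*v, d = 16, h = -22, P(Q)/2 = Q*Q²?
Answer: -781008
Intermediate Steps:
P(Q) = 2*Q³ (P(Q) = 2*(Q*Q²) = 2*Q³)
y(J, v) = -22*v + 16*J (y(J, v) = 16*J - 22*v = -22*v + 16*J)
((-503 + y(-21, P(-2))) - 127)*(681 + 591) = ((-503 + (-44*(-2)³ + 16*(-21))) - 127)*(681 + 591) = ((-503 + (-44*(-8) - 336)) - 127)*1272 = ((-503 + (-22*(-16) - 336)) - 127)*1272 = ((-503 + (352 - 336)) - 127)*1272 = ((-503 + 16) - 127)*1272 = (-487 - 127)*1272 = -614*1272 = -781008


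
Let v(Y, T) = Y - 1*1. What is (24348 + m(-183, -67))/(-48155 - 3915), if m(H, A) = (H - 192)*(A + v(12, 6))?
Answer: -22674/26035 ≈ -0.87090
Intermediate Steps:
v(Y, T) = -1 + Y (v(Y, T) = Y - 1 = -1 + Y)
m(H, A) = (-192 + H)*(11 + A) (m(H, A) = (H - 192)*(A + (-1 + 12)) = (-192 + H)*(A + 11) = (-192 + H)*(11 + A))
(24348 + m(-183, -67))/(-48155 - 3915) = (24348 + (-2112 - 192*(-67) + 11*(-183) - 67*(-183)))/(-48155 - 3915) = (24348 + (-2112 + 12864 - 2013 + 12261))/(-52070) = (24348 + 21000)*(-1/52070) = 45348*(-1/52070) = -22674/26035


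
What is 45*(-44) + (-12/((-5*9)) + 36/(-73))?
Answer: -2168348/1095 ≈ -1980.2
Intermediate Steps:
45*(-44) + (-12/((-5*9)) + 36/(-73)) = -1980 + (-12/(-45) + 36*(-1/73)) = -1980 + (-12*(-1/45) - 36/73) = -1980 + (4/15 - 36/73) = -1980 - 248/1095 = -2168348/1095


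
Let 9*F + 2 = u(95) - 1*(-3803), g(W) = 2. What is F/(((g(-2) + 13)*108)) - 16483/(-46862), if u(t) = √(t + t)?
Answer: 69740767/113874660 + √190/14580 ≈ 0.61338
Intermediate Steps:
u(t) = √2*√t (u(t) = √(2*t) = √2*√t)
F = 1267/3 + √190/9 (F = -2/9 + (√2*√95 - 1*(-3803))/9 = -2/9 + (√190 + 3803)/9 = -2/9 + (3803 + √190)/9 = -2/9 + (3803/9 + √190/9) = 1267/3 + √190/9 ≈ 423.86)
F/(((g(-2) + 13)*108)) - 16483/(-46862) = (1267/3 + √190/9)/(((2 + 13)*108)) - 16483/(-46862) = (1267/3 + √190/9)/((15*108)) - 16483*(-1/46862) = (1267/3 + √190/9)/1620 + 16483/46862 = (1267/3 + √190/9)*(1/1620) + 16483/46862 = (1267/4860 + √190/14580) + 16483/46862 = 69740767/113874660 + √190/14580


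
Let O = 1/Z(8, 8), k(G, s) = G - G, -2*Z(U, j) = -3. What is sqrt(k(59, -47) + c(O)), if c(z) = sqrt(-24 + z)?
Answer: 3**(3/4)*70**(1/4)*sqrt(I)/3 ≈ 1.5541 + 1.5541*I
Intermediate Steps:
Z(U, j) = 3/2 (Z(U, j) = -1/2*(-3) = 3/2)
k(G, s) = 0
O = 2/3 (O = 1/(3/2) = 2/3 ≈ 0.66667)
sqrt(k(59, -47) + c(O)) = sqrt(0 + sqrt(-24 + 2/3)) = sqrt(0 + sqrt(-70/3)) = sqrt(0 + I*sqrt(210)/3) = sqrt(I*sqrt(210)/3) = 3**(3/4)*70**(1/4)*sqrt(I)/3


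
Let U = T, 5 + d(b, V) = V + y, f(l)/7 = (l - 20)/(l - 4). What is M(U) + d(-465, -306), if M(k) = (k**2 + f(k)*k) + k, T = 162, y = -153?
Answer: 2129932/79 ≈ 26961.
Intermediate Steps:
f(l) = 7*(-20 + l)/(-4 + l) (f(l) = 7*((l - 20)/(l - 4)) = 7*((-20 + l)/(-4 + l)) = 7*(-20 + l)/(-4 + l))
d(b, V) = -158 + V (d(b, V) = -5 + (V - 153) = -5 + (-153 + V) = -158 + V)
U = 162
M(k) = k + k**2 + 7*k*(-20 + k)/(-4 + k) (M(k) = (k**2 + (7*(-20 + k)/(-4 + k))*k) + k = (k**2 + 7*k*(-20 + k)/(-4 + k)) + k = k + k**2 + 7*k*(-20 + k)/(-4 + k))
M(U) + d(-465, -306) = 162*(-144 + 162**2 + 4*162)/(-4 + 162) + (-158 - 306) = 162*(-144 + 26244 + 648)/158 - 464 = 162*(1/158)*26748 - 464 = 2166588/79 - 464 = 2129932/79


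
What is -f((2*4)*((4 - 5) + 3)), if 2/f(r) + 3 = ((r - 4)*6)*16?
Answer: -2/1149 ≈ -0.0017406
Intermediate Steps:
f(r) = 2/(-387 + 96*r) (f(r) = 2/(-3 + ((r - 4)*6)*16) = 2/(-3 + ((-4 + r)*6)*16) = 2/(-3 + (-24 + 6*r)*16) = 2/(-3 + (-384 + 96*r)) = 2/(-387 + 96*r))
-f((2*4)*((4 - 5) + 3)) = -2/(3*(-129 + 32*((2*4)*((4 - 5) + 3)))) = -2/(3*(-129 + 32*(8*(-1 + 3)))) = -2/(3*(-129 + 32*(8*2))) = -2/(3*(-129 + 32*16)) = -2/(3*(-129 + 512)) = -2/(3*383) = -1*2/1149 = -2/1149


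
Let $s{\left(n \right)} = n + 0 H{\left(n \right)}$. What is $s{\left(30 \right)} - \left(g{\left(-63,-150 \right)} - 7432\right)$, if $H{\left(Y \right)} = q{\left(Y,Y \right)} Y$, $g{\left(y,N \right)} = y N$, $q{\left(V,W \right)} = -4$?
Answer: $-1988$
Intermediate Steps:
$g{\left(y,N \right)} = N y$
$H{\left(Y \right)} = - 4 Y$
$s{\left(n \right)} = n$ ($s{\left(n \right)} = n + 0 \left(- 4 n\right) = n + 0 = n$)
$s{\left(30 \right)} - \left(g{\left(-63,-150 \right)} - 7432\right) = 30 - \left(\left(-150\right) \left(-63\right) - 7432\right) = 30 - \left(9450 - 7432\right) = 30 - 2018 = -1988$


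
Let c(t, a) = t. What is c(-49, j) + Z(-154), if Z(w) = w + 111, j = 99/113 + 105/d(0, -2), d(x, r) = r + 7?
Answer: -92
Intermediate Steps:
d(x, r) = 7 + r
j = 2472/113 (j = 99/113 + 105/(7 - 2) = 99*(1/113) + 105/5 = 99/113 + 105*(⅕) = 99/113 + 21 = 2472/113 ≈ 21.876)
Z(w) = 111 + w
c(-49, j) + Z(-154) = -49 + (111 - 154) = -49 - 43 = -92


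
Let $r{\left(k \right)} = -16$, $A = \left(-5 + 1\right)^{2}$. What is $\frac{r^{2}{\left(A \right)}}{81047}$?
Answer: $\frac{256}{81047} \approx 0.0031587$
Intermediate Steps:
$A = 16$ ($A = \left(-4\right)^{2} = 16$)
$\frac{r^{2}{\left(A \right)}}{81047} = \frac{\left(-16\right)^{2}}{81047} = 256 \cdot \frac{1}{81047} = \frac{256}{81047}$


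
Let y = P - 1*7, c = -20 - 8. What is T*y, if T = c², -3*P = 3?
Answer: -6272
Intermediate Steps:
P = -1 (P = -⅓*3 = -1)
c = -28
y = -8 (y = -1 - 1*7 = -1 - 7 = -8)
T = 784 (T = (-28)² = 784)
T*y = 784*(-8) = -6272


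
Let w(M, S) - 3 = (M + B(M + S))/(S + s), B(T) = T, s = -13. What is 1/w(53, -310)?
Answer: 19/69 ≈ 0.27536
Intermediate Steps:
w(M, S) = 3 + (S + 2*M)/(-13 + S) (w(M, S) = 3 + (M + (M + S))/(S - 13) = 3 + (S + 2*M)/(-13 + S))
1/w(53, -310) = 1/((-39 + 2*53 + 4*(-310))/(-13 - 310)) = 1/((-39 + 106 - 1240)/(-323)) = 1/(-1/323*(-1173)) = 1/(69/19) = 19/69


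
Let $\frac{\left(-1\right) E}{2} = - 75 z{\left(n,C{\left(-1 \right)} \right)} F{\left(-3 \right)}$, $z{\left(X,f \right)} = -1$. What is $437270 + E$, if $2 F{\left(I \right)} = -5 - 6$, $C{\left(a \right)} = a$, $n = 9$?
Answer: $438095$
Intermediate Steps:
$F{\left(I \right)} = - \frac{11}{2}$ ($F{\left(I \right)} = \frac{-5 - 6}{2} = \frac{1}{2} \left(-11\right) = - \frac{11}{2}$)
$E = 825$ ($E = - 2 \left(-75\right) \left(-1\right) \left(- \frac{11}{2}\right) = - 2 \cdot 75 \left(- \frac{11}{2}\right) = \left(-2\right) \left(- \frac{825}{2}\right) = 825$)
$437270 + E = 437270 + 825 = 438095$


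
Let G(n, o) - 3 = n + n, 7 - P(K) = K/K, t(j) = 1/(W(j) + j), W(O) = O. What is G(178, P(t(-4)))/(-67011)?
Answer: -359/67011 ≈ -0.0053573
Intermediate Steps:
t(j) = 1/(2*j) (t(j) = 1/(j + j) = 1/(2*j))
P(K) = 6 (P(K) = 7 - K/K = 7 - 1*1 = 7 - 1 = 6)
G(n, o) = 3 + 2*n (G(n, o) = 3 + (n + n) = 3 + 2*n)
G(178, P(t(-4)))/(-67011) = (3 + 2*178)/(-67011) = (3 + 356)*(-1/67011) = 359*(-1/67011) = -359/67011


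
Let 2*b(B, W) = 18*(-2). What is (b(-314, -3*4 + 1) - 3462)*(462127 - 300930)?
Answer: -560965560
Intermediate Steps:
b(B, W) = -18 (b(B, W) = (18*(-2))/2 = (1/2)*(-36) = -18)
(b(-314, -3*4 + 1) - 3462)*(462127 - 300930) = (-18 - 3462)*(462127 - 300930) = -3480*161197 = -560965560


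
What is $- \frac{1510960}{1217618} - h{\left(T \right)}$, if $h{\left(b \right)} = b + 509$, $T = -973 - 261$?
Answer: $\frac{440631045}{608809} \approx 723.76$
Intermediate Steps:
$T = -1234$ ($T = -973 - 261 = -1234$)
$h{\left(b \right)} = 509 + b$
$- \frac{1510960}{1217618} - h{\left(T \right)} = - \frac{1510960}{1217618} - \left(509 - 1234\right) = \left(-1510960\right) \frac{1}{1217618} - -725 = - \frac{755480}{608809} + 725 = \frac{440631045}{608809}$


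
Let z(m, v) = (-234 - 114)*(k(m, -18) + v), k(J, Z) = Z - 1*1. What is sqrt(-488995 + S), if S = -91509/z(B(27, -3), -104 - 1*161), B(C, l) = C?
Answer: I*sqrt(33169422991197)/8236 ≈ 699.28*I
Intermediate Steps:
k(J, Z) = -1 + Z (k(J, Z) = Z - 1 = -1 + Z)
z(m, v) = 6612 - 348*v (z(m, v) = (-234 - 114)*((-1 - 18) + v) = -348*(-19 + v) = 6612 - 348*v)
S = -30503/32944 (S = -91509/(6612 - 348*(-104 - 1*161)) = -91509/(6612 - 348*(-104 - 161)) = -91509/(6612 - 348*(-265)) = -91509/(6612 + 92220) = -91509/98832 = -91509*1/98832 = -30503/32944 ≈ -0.92590)
sqrt(-488995 + S) = sqrt(-488995 - 30503/32944) = sqrt(-16109481783/32944) = I*sqrt(33169422991197)/8236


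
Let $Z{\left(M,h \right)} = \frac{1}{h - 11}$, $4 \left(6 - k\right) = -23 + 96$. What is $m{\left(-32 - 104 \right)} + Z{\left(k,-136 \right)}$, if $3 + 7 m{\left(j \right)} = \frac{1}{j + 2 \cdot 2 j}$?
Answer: $- \frac{43541}{99960} \approx -0.43558$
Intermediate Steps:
$m{\left(j \right)} = - \frac{3}{7} + \frac{1}{35 j}$ ($m{\left(j \right)} = - \frac{3}{7} + \frac{1}{7 \left(j + 2 \cdot 2 j\right)} = - \frac{3}{7} + \frac{1}{7 \left(j + 4 j\right)} = - \frac{3}{7} + \frac{1}{7 \cdot 5 j} = - \frac{3}{7} + \frac{\frac{1}{5} \frac{1}{j}}{7} = - \frac{3}{7} + \frac{1}{35 j}$)
$k = - \frac{49}{4}$ ($k = 6 - \frac{-23 + 96}{4} = 6 - \frac{73}{4} = - \frac{49}{4} \approx -12.25$)
$Z{\left(M,h \right)} = \frac{1}{-11 + h}$
$m{\left(-32 - 104 \right)} + Z{\left(k,-136 \right)} = \frac{1 - 15 \left(-32 - 104\right)}{35 \left(-32 - 104\right)} + \frac{1}{-11 - 136} = \frac{1 - 15 \left(-32 - 104\right)}{35 \left(-32 - 104\right)} + \frac{1}{-147} = \frac{1 - -2040}{35 \left(-136\right)} - \frac{1}{147} = \frac{1}{35} \left(- \frac{1}{136}\right) \left(1 + 2040\right) - \frac{1}{147} = \frac{1}{35} \left(- \frac{1}{136}\right) 2041 - \frac{1}{147} = - \frac{2041}{4760} - \frac{1}{147} = - \frac{43541}{99960}$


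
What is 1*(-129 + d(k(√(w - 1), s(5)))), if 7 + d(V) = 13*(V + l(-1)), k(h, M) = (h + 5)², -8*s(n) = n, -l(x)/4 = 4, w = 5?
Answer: 293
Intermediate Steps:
l(x) = -16 (l(x) = -4*4 = -16)
s(n) = -n/8
k(h, M) = (5 + h)²
d(V) = -215 + 13*V (d(V) = -7 + 13*(V - 16) = -7 + 13*(-16 + V) = -7 + (-208 + 13*V) = -215 + 13*V)
1*(-129 + d(k(√(w - 1), s(5)))) = 1*(-129 + (-215 + 13*(5 + √(5 - 1))²)) = 1*(-129 + (-215 + 13*(5 + √4)²)) = 1*(-129 + (-215 + 13*(5 + 2)²)) = 1*(-129 + (-215 + 13*7²)) = 1*(-129 + (-215 + 13*49)) = 1*(-129 + (-215 + 637)) = 1*(-129 + 422) = 1*293 = 293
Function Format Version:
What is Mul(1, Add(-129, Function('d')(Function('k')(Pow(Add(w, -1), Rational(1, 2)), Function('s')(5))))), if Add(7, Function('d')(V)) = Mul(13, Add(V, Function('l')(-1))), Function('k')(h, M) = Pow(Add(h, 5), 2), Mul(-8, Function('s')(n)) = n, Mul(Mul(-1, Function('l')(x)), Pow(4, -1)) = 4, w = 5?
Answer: 293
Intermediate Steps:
Function('l')(x) = -16 (Function('l')(x) = Mul(-4, 4) = -16)
Function('s')(n) = Mul(Rational(-1, 8), n)
Function('k')(h, M) = Pow(Add(5, h), 2)
Function('d')(V) = Add(-215, Mul(13, V)) (Function('d')(V) = Add(-7, Mul(13, Add(V, -16))) = Add(-7, Mul(13, Add(-16, V))) = Add(-7, Add(-208, Mul(13, V))) = Add(-215, Mul(13, V)))
Mul(1, Add(-129, Function('d')(Function('k')(Pow(Add(w, -1), Rational(1, 2)), Function('s')(5))))) = Mul(1, Add(-129, Add(-215, Mul(13, Pow(Add(5, Pow(Add(5, -1), Rational(1, 2))), 2))))) = Mul(1, Add(-129, Add(-215, Mul(13, Pow(Add(5, Pow(4, Rational(1, 2))), 2))))) = Mul(1, Add(-129, Add(-215, Mul(13, Pow(Add(5, 2), 2))))) = Mul(1, Add(-129, Add(-215, Mul(13, Pow(7, 2))))) = Mul(1, Add(-129, Add(-215, Mul(13, 49)))) = Mul(1, Add(-129, Add(-215, 637))) = Mul(1, Add(-129, 422)) = Mul(1, 293) = 293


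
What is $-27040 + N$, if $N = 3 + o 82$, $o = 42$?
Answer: $-23593$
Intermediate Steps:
$N = 3447$ ($N = 3 + 42 \cdot 82 = 3 + 3444 = 3447$)
$-27040 + N = -27040 + 3447 = -23593$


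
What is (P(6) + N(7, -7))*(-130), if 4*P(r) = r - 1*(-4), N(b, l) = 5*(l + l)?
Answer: 8775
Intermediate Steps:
N(b, l) = 10*l (N(b, l) = 5*(2*l) = 10*l)
P(r) = 1 + r/4 (P(r) = (r - 1*(-4))/4 = (r + 4)/4 = (4 + r)/4 = 1 + r/4)
(P(6) + N(7, -7))*(-130) = ((1 + (¼)*6) + 10*(-7))*(-130) = ((1 + 3/2) - 70)*(-130) = (5/2 - 70)*(-130) = -135/2*(-130) = 8775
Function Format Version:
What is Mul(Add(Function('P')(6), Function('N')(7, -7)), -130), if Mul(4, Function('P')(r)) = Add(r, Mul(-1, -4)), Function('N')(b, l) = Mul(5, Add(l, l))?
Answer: 8775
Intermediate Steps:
Function('N')(b, l) = Mul(10, l) (Function('N')(b, l) = Mul(5, Mul(2, l)) = Mul(10, l))
Function('P')(r) = Add(1, Mul(Rational(1, 4), r)) (Function('P')(r) = Mul(Rational(1, 4), Add(r, Mul(-1, -4))) = Mul(Rational(1, 4), Add(r, 4)) = Mul(Rational(1, 4), Add(4, r)) = Add(1, Mul(Rational(1, 4), r)))
Mul(Add(Function('P')(6), Function('N')(7, -7)), -130) = Mul(Add(Add(1, Mul(Rational(1, 4), 6)), Mul(10, -7)), -130) = Mul(Add(Add(1, Rational(3, 2)), -70), -130) = Mul(Add(Rational(5, 2), -70), -130) = Mul(Rational(-135, 2), -130) = 8775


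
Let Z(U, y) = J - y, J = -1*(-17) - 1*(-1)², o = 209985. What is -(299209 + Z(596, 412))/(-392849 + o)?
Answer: 298813/182864 ≈ 1.6341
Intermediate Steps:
J = 16 (J = 17 - 1*1 = 17 - 1 = 16)
Z(U, y) = 16 - y
-(299209 + Z(596, 412))/(-392849 + o) = -(299209 + (16 - 1*412))/(-392849 + 209985) = -(299209 + (16 - 412))/(-182864) = -(299209 - 396)*(-1)/182864 = -298813*(-1)/182864 = -1*(-298813/182864) = 298813/182864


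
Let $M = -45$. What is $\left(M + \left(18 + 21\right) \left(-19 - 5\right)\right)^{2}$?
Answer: $962361$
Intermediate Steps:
$\left(M + \left(18 + 21\right) \left(-19 - 5\right)\right)^{2} = \left(-45 + \left(18 + 21\right) \left(-19 - 5\right)\right)^{2} = \left(-45 + 39 \left(-24\right)\right)^{2} = \left(-45 - 936\right)^{2} = \left(-981\right)^{2} = 962361$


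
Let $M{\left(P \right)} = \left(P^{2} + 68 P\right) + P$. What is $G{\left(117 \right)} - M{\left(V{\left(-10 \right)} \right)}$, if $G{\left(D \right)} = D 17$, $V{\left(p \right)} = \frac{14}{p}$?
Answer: $\frac{52091}{25} \approx 2083.6$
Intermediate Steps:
$G{\left(D \right)} = 17 D$
$M{\left(P \right)} = P^{2} + 69 P$
$G{\left(117 \right)} - M{\left(V{\left(-10 \right)} \right)} = 17 \cdot 117 - \frac{14}{-10} \left(69 + \frac{14}{-10}\right) = 1989 - 14 \left(- \frac{1}{10}\right) \left(69 + 14 \left(- \frac{1}{10}\right)\right) = 1989 - - \frac{7 \left(69 - \frac{7}{5}\right)}{5} = 1989 - \left(- \frac{7}{5}\right) \frac{338}{5} = 1989 - - \frac{2366}{25} = 1989 + \frac{2366}{25} = \frac{52091}{25}$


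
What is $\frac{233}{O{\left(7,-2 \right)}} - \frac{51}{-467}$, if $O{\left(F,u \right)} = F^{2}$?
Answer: $\frac{111310}{22883} \approx 4.8643$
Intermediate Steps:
$\frac{233}{O{\left(7,-2 \right)}} - \frac{51}{-467} = \frac{233}{7^{2}} - \frac{51}{-467} = \frac{233}{49} - - \frac{51}{467} = 233 \cdot \frac{1}{49} + \frac{51}{467} = \frac{233}{49} + \frac{51}{467} = \frac{111310}{22883}$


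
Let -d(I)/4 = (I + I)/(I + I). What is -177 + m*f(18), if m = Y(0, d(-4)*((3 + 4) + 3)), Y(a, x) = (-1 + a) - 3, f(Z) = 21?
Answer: -261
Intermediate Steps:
d(I) = -4 (d(I) = -4*(I + I)/(I + I) = -4*2*I/(2*I) = -4*2*I*1/(2*I) = -4*1 = -4)
Y(a, x) = -4 + a
m = -4 (m = -4 + 0 = -4)
-177 + m*f(18) = -177 - 4*21 = -177 - 84 = -261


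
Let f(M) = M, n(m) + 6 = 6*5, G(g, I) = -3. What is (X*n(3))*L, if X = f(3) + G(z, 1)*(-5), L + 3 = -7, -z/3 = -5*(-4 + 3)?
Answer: -4320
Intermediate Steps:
z = -15 (z = -(-15)*(-4 + 3) = -(-15)*(-1) = -3*5 = -15)
n(m) = 24 (n(m) = -6 + 6*5 = -6 + 30 = 24)
L = -10 (L = -3 - 7 = -10)
X = 18 (X = 3 - 3*(-5) = 3 + 15 = 18)
(X*n(3))*L = (18*24)*(-10) = 432*(-10) = -4320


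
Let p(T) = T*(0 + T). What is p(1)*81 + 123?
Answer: 204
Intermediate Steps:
p(T) = T² (p(T) = T*T = T²)
p(1)*81 + 123 = 1²*81 + 123 = 1*81 + 123 = 81 + 123 = 204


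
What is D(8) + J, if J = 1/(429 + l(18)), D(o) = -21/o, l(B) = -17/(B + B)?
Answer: -323679/123416 ≈ -2.6227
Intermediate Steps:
l(B) = -17/(2*B) (l(B) = -17*1/(2*B) = -17/(2*B))
J = 36/15427 (J = 1/(429 - 17/2/18) = 1/(429 - 17/2*1/18) = 1/(429 - 17/36) = 1/(15427/36) = 36/15427 ≈ 0.0023336)
D(8) + J = -21/8 + 36/15427 = -323679/123416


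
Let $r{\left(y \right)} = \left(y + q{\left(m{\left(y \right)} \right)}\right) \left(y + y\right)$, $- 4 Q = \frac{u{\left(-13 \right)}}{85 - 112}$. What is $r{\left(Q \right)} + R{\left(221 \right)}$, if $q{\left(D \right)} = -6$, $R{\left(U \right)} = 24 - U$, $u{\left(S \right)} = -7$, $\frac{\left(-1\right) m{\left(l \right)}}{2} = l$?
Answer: $- \frac{1144319}{5832} \approx -196.21$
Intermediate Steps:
$m{\left(l \right)} = - 2 l$
$Q = - \frac{7}{108}$ ($Q = - \frac{\left(-7\right) \frac{1}{85 - 112}}{4} = - \frac{\left(-7\right) \frac{1}{-27}}{4} = - \frac{\left(-7\right) \left(- \frac{1}{27}\right)}{4} = \left(- \frac{1}{4}\right) \frac{7}{27} = - \frac{7}{108} \approx -0.064815$)
$r{\left(y \right)} = 2 y \left(-6 + y\right)$ ($r{\left(y \right)} = \left(y - 6\right) \left(y + y\right) = \left(-6 + y\right) 2 y = 2 y \left(-6 + y\right)$)
$r{\left(Q \right)} + R{\left(221 \right)} = 2 \left(- \frac{7}{108}\right) \left(-6 - \frac{7}{108}\right) + \left(24 - 221\right) = 2 \left(- \frac{7}{108}\right) \left(- \frac{655}{108}\right) + \left(24 - 221\right) = \frac{4585}{5832} - 197 = - \frac{1144319}{5832}$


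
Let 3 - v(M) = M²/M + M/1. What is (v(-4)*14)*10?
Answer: 1540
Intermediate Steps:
v(M) = 3 - 2*M (v(M) = 3 - (M²/M + M/1) = 3 - (M + M*1) = 3 - (M + M) = 3 - 2*M)
(v(-4)*14)*10 = ((3 - 2*(-4))*14)*10 = ((3 + 8)*14)*10 = (11*14)*10 = 154*10 = 1540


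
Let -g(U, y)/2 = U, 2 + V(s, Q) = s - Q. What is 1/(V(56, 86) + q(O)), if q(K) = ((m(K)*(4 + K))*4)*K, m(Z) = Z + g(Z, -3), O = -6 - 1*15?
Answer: 1/29956 ≈ 3.3382e-5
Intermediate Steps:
O = -21 (O = -6 - 15 = -21)
V(s, Q) = -2 + s - Q (V(s, Q) = -2 + (s - Q) = -2 + s - Q)
g(U, y) = -2*U
m(Z) = -Z (m(Z) = Z - 2*Z = -Z)
q(K) = -4*K**2*(4 + K) (q(K) = (((-K)*(4 + K))*4)*K = (-K*(4 + K)*4)*K = (-4*K*(4 + K))*K = -4*K**2*(4 + K))
1/(V(56, 86) + q(O)) = 1/((-2 + 56 - 1*86) + 4*(-21)**2*(-4 - 1*(-21))) = 1/((-2 + 56 - 86) + 4*441*(-4 + 21)) = 1/(-32 + 4*441*17) = 1/(-32 + 29988) = 1/29956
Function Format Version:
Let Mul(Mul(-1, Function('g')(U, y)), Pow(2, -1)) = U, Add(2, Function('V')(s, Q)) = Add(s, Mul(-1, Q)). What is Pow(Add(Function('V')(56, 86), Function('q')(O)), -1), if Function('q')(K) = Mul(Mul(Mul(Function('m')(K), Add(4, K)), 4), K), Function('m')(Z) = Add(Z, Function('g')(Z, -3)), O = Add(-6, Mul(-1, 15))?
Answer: Rational(1, 29956) ≈ 3.3382e-5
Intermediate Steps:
O = -21 (O = Add(-6, -15) = -21)
Function('V')(s, Q) = Add(-2, s, Mul(-1, Q)) (Function('V')(s, Q) = Add(-2, Add(s, Mul(-1, Q))) = Add(-2, s, Mul(-1, Q)))
Function('g')(U, y) = Mul(-2, U)
Function('m')(Z) = Mul(-1, Z) (Function('m')(Z) = Add(Z, Mul(-2, Z)) = Mul(-1, Z))
Function('q')(K) = Mul(-4, Pow(K, 2), Add(4, K)) (Function('q')(K) = Mul(Mul(Mul(Mul(-1, K), Add(4, K)), 4), K) = Mul(Mul(Mul(-1, K, Add(4, K)), 4), K) = Mul(Mul(-4, K, Add(4, K)), K) = Mul(-4, Pow(K, 2), Add(4, K)))
Pow(Add(Function('V')(56, 86), Function('q')(O)), -1) = Pow(Add(Add(-2, 56, Mul(-1, 86)), Mul(4, Pow(-21, 2), Add(-4, Mul(-1, -21)))), -1) = Pow(Add(Add(-2, 56, -86), Mul(4, 441, Add(-4, 21))), -1) = Pow(Add(-32, Mul(4, 441, 17)), -1) = Pow(Add(-32, 29988), -1) = Pow(29956, -1) = Rational(1, 29956)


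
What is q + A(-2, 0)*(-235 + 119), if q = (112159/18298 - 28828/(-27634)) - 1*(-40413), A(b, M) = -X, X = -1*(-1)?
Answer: 10248495701789/252823466 ≈ 40536.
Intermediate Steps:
X = 1
A(b, M) = -1 (A(b, M) = -1*1 = -1)
q = 10219168179733/252823466 (q = (112159*(1/18298) - 28828*(-1/27634)) + 40413 = (112159/18298 + 14414/13817) + 40413 = 1813448275/252823466 + 40413 = 10219168179733/252823466 ≈ 40420.)
q + A(-2, 0)*(-235 + 119) = 10219168179733/252823466 - (-235 + 119) = 10219168179733/252823466 - 1*(-116) = 10219168179733/252823466 + 116 = 10248495701789/252823466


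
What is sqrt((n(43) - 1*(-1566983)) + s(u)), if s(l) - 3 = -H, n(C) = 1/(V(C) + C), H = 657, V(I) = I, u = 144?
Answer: sqrt(11584569370)/86 ≈ 1251.5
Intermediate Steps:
n(C) = 1/(2*C) (n(C) = 1/(C + C) = 1/(2*C))
s(l) = -654 (s(l) = 3 - 1*657 = 3 - 657 = -654)
sqrt((n(43) - 1*(-1566983)) + s(u)) = sqrt(((1/2)/43 - 1*(-1566983)) - 654) = sqrt(((1/2)*(1/43) + 1566983) - 654) = sqrt((1/86 + 1566983) - 654) = sqrt(134760539/86 - 654) = sqrt(134704295/86) = sqrt(11584569370)/86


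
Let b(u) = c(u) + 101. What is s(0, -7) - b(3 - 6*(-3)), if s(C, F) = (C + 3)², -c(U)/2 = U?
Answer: -50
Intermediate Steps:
c(U) = -2*U
b(u) = 101 - 2*u (b(u) = -2*u + 101 = 101 - 2*u)
s(C, F) = (3 + C)²
s(0, -7) - b(3 - 6*(-3)) = (3 + 0)² - (101 - 2*(3 - 6*(-3))) = 3² - (101 - 2*(3 + 18)) = 9 - (101 - 2*21) = 9 - (101 - 42) = 9 - 1*59 = 9 - 59 = -50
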